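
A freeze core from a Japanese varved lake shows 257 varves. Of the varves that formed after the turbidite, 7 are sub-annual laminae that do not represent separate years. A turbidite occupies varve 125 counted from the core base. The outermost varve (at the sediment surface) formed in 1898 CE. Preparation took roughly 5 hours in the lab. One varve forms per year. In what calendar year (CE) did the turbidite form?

1773 CE

The turbidite sits at varve 125 from the core base, so 257 − 125 = 132 varves formed after it.
132 − 7 false = 125 true varves after the turbidite.
Counting back 125 years from 1898 CE places the turbidite in 1898 − 125 = 1773 CE.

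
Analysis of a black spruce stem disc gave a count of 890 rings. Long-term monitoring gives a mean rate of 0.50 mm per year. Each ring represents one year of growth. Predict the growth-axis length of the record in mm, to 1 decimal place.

445.0 mm

890 years of growth are recorded.
Predicted length = 0.50 mm/year × 890 years = 445.0 mm.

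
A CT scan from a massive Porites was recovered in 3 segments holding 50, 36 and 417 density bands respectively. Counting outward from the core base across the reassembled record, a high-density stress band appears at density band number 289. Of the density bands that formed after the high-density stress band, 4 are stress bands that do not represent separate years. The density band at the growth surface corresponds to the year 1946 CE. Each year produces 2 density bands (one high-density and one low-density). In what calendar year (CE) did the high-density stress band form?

1841 CE

Total density bands = 50 + 36 + 417 = 503.
503 − 289 = 214 density bands lie beyond the high-density stress band toward the growth surface.
Excluding 4 false density bands: 214 − 4 = 210.
210 density bands at 2 per year is 210 / 2 = 105 years.
1946 − 105 = 1841 CE.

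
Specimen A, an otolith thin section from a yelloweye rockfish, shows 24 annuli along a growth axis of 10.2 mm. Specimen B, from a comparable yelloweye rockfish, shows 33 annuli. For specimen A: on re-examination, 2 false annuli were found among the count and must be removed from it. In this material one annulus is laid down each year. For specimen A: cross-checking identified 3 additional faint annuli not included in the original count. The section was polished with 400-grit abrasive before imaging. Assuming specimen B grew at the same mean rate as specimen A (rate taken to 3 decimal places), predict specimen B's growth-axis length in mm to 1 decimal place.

Specimen A: after corrections the count is 24 − 2 + 3 = 25 annuli.
A: 10.2 mm over 25 years gives 10.2 / 25 ≈ 0.408 mm/yr.
For B, 0.408 mm/year × 33 years = 13.5 mm.

13.5 mm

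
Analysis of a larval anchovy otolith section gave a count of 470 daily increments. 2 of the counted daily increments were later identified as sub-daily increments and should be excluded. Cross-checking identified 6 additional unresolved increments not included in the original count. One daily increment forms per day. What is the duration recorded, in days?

474 days

True daily increment count = 470 − 2 + 6 = 474.
One daily increment per day makes the duration 474 days.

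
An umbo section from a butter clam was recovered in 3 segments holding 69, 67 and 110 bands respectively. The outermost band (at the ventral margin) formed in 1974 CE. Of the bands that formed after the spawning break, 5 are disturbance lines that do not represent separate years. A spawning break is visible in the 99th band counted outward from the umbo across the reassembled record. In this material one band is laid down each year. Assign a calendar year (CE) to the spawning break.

1832 CE

Total bands = 69 + 67 + 110 = 246.
246 − 99 = 147 bands lie beyond the spawning break toward the ventral margin.
Excluding 5 false bands: 147 − 5 = 142.
1974 − 142 = 1832 CE.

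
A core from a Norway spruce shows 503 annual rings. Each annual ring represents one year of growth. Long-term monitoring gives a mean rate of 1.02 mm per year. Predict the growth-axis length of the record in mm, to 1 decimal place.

513.1 mm

503 years of growth are recorded.
Predicted length = 1.02 mm/year × 503 years = 513.1 mm.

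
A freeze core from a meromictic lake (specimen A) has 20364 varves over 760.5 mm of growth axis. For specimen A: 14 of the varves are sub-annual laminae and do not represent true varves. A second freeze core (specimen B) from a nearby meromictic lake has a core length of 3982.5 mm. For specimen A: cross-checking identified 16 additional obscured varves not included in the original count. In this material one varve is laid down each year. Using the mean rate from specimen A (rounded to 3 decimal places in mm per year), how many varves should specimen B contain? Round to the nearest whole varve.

Specimen A: correcting the raw count gives 20364 − 14 + 16 = 20366 true varves.
A: Extension rate ≈ 760.5 / 20366 = 0.037 mm per year.
For B, 3982.5 / 0.037 = 107635.14 years ≈ 107635 varves.

107635 varves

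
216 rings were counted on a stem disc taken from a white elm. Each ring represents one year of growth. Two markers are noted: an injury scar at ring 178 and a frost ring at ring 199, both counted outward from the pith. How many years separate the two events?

Separation: 199 − 178 = 21 rings.
One ring per year makes the interval 21 years.

21 years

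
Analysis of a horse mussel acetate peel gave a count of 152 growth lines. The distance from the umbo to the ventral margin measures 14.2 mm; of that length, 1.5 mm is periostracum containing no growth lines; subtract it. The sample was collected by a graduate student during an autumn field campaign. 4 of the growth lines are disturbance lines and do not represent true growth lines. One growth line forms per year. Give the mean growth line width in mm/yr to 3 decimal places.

0.086 mm/yr

True growth line count = 152 − 4 = 148.
Net length = 14.2 − 1.5 = 12.7 mm.
Extension rate ≈ 12.7 / 148 = 0.086 mm/yr.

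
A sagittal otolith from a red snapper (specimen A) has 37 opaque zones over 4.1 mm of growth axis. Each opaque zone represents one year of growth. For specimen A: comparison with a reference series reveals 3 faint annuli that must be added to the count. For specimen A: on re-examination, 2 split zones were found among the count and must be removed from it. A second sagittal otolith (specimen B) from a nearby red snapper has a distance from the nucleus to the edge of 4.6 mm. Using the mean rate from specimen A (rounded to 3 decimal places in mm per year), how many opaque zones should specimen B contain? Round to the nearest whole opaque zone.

Specimen A: correcting the raw count gives 37 − 2 + 3 = 38 true opaque zones.
A: 4.1 mm over 38 years gives 4.1 / 38 ≈ 0.108 mm/year.
Specimen B: 4.6 mm / 0.108 mm per year = 42.59 years ≈ 43 opaque zones.

43 opaque zones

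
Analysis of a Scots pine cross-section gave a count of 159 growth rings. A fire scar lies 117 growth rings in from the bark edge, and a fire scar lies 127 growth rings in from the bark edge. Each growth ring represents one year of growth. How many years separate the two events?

10 yr

127 − 117 = 10 growth rings lie between the two events.
At one growth ring per year, 10 years elapsed between them.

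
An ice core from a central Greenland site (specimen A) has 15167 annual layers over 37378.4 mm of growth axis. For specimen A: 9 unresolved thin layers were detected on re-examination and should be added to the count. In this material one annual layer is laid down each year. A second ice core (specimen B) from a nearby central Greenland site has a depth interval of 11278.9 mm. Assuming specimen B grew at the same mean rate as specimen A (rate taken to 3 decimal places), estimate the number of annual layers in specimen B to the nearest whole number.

4579 annual layers

Specimen A: adjusted count: 15167 + 9 = 15176 annual layers.
A: Extension rate ≈ 37378.4 / 15176 = 2.463 mm/year.
For B, 11278.9 / 2.463 = 4579.33 years ≈ 4579 annual layers.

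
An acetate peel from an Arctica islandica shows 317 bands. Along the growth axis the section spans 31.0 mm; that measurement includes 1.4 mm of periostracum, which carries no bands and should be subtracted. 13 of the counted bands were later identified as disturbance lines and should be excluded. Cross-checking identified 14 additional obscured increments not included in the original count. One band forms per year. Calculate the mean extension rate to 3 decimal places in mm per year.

0.093 mm per year

After corrections the count is 317 − 13 + 14 = 318 bands.
Removing the 1.4 mm offcut leaves 31.0 − 1.4 = 29.6 mm.
Extension rate ≈ 29.6 / 318 = 0.093 mm per year.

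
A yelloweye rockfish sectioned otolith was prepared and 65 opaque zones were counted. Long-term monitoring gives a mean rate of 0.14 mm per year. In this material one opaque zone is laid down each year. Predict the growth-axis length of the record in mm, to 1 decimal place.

9.1 mm

65 years of growth are recorded.
65 years at 0.14 mm/year gives 0.14 × 65 = 9.1 mm.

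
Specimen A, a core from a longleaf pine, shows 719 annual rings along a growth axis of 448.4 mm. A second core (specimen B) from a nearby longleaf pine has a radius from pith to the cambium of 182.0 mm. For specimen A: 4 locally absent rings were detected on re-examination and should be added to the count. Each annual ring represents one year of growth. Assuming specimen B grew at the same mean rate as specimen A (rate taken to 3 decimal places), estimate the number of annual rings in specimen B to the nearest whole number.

294 annual rings

Specimen A: correcting the raw count gives 719 + 4 = 723 true annual rings.
A: 448.4 mm over 723 years gives 448.4 / 723 ≈ 0.620 mm/yr.
For B, 182.0 / 0.620 = 293.55 years ≈ 294 annual rings.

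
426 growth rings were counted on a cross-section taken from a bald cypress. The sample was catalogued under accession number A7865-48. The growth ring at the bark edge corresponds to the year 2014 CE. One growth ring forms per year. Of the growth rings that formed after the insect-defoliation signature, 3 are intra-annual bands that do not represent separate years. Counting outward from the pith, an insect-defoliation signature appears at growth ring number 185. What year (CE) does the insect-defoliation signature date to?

426 − 185 = 241 growth rings lie beyond the insect-defoliation signature toward the bark edge.
Excluding 3 false growth rings: 241 − 3 = 238.
Counting back 238 years from 2014 CE places the insect-defoliation signature in 2014 − 238 = 1776 CE.

1776 CE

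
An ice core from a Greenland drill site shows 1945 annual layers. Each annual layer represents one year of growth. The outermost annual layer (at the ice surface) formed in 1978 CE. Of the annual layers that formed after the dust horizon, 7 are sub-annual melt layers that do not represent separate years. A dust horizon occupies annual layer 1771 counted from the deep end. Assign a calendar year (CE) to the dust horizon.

1811 CE

1945 − 1771 = 174 annual layers lie beyond the dust horizon toward the ice surface.
174 − 7 false = 167 true annual layers after the dust horizon.
The annual layer at the ice surface is 1978 CE, so the dust horizon dates to 1978 − 167 = 1811 CE.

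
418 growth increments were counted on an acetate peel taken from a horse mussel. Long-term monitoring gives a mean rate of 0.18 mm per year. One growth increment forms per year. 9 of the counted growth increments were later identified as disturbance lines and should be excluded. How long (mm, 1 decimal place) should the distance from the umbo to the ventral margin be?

73.6 mm

Correcting the raw count gives 418 − 9 = 409 true growth increments.
409 years at 0.18 mm/year gives 0.18 × 409 = 73.6 mm.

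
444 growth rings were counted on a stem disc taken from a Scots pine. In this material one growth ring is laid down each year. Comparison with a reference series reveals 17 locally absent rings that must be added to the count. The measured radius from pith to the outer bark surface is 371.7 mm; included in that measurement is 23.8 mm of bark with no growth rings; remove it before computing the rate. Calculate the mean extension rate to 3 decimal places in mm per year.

0.755 mm per year

Adjusted count: 444 + 17 = 461 growth rings.
Net length = 371.7 − 23.8 = 347.9 mm.
Mean rate = 347.9 mm / 461 years ≈ 0.755 mm per year.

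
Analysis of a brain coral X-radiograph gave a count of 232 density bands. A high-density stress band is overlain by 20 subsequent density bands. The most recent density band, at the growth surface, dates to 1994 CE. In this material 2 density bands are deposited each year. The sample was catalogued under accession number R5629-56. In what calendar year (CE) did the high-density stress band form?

There are 20 density bands younger than the high-density stress band.
With 2 density bands per year, 20 / 2 = 10 years.
Counting back 10 years from 1994 CE places the high-density stress band in 1994 − 10 = 1984 CE.

1984 CE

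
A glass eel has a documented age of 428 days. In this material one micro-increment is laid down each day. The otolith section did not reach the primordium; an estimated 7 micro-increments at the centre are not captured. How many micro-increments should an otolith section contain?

At one micro-increment per day, 428 days correspond to 428 micro-increments.
428 − 7 missed = 421 micro-increments expected in the prepared section.

421 micro-increments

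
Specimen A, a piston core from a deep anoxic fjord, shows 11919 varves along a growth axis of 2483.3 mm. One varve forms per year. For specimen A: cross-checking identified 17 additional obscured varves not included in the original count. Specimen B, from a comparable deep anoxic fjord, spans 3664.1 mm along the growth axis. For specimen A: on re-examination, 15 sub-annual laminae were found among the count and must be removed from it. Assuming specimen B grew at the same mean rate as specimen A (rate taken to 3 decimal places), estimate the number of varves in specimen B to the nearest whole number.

17616 varves

Specimen A: correcting the raw count gives 11919 − 15 + 17 = 11921 true varves.
A: 2483.3 mm over 11921 years gives 2483.3 / 11921 ≈ 0.208 mm per year.
For B, 3664.1 / 0.208 = 17615.87 years ≈ 17616 varves.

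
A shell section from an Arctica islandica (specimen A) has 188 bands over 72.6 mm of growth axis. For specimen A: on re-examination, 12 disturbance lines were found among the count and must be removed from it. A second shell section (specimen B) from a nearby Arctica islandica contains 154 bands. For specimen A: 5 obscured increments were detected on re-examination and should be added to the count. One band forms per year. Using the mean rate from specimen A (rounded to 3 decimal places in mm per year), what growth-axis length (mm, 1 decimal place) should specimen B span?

61.8 mm

Specimen A: adjusted count: 188 − 12 + 5 = 181 bands.
A: 72.6 mm over 181 years gives 72.6 / 181 ≈ 0.401 mm per year.
Length of B = 0.401 × 154 = 61.8 mm.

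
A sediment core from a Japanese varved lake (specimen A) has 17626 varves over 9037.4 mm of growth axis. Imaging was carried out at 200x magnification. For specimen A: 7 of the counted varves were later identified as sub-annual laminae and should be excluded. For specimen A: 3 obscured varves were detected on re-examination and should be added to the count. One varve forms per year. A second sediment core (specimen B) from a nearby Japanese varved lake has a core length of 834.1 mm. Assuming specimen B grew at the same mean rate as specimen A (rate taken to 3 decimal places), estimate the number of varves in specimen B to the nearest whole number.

1626 varves

Specimen A: after corrections the count is 17626 − 7 + 3 = 17622 varves.
A: 9037.4 mm over 17622 years gives 9037.4 / 17622 ≈ 0.513 mm/year.
B spans 834.1 / 0.513 = 1625.93 years ≈ 1626 varves.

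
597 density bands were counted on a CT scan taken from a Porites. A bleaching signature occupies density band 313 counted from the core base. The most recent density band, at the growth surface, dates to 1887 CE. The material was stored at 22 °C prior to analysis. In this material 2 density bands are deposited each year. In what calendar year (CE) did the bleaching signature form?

1745 CE

Between density band 313 and the growth surface there are 597 − 313 = 284 density bands.
With 2 density bands per year, 284 / 2 = 142 years.
The density band at the growth surface is 1887 CE, so the bleaching signature dates to 1887 − 142 = 1745 CE.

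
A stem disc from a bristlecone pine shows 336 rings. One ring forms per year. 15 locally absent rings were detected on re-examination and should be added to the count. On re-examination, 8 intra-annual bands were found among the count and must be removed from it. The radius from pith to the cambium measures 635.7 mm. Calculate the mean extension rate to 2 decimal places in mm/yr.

1.85 mm/yr

Adjusted count: 336 − 8 + 15 = 343 rings.
Mean rate = 635.7 mm / 343 years ≈ 1.85 mm/yr.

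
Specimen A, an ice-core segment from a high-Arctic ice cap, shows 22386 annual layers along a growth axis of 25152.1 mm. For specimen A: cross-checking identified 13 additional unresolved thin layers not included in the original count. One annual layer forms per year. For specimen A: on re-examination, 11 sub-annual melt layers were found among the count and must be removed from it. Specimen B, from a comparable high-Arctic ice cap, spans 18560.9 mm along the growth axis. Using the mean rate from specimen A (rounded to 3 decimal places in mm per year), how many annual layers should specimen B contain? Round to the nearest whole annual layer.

16528 annual layers

Specimen A: correcting the raw count gives 22386 − 11 + 13 = 22388 true annual layers.
A: Extension rate ≈ 25152.1 / 22388 = 1.123 mm/year.
B spans 18560.9 / 1.123 = 16527.96 years ≈ 16528 annual layers.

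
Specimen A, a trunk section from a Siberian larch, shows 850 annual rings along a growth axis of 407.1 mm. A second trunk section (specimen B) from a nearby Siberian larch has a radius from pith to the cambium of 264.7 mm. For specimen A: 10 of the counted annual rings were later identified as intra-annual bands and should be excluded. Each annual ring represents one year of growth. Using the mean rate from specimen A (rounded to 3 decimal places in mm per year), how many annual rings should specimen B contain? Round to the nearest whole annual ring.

546 annual rings

Specimen A: correcting the raw count gives 850 − 10 = 840 true annual rings.
A: 407.1 mm over 840 years gives 407.1 / 840 ≈ 0.485 mm per year.
B spans 264.7 / 0.485 = 545.77 years ≈ 546 annual rings.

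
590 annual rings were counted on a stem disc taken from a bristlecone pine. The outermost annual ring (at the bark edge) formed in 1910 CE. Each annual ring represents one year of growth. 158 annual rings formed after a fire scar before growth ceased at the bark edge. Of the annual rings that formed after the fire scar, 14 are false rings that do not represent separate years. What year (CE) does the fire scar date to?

1766 CE

158 annual rings post-date the fire scar.
158 − 14 false = 144 true annual rings after the fire scar.
1910 − 144 = 1766 CE.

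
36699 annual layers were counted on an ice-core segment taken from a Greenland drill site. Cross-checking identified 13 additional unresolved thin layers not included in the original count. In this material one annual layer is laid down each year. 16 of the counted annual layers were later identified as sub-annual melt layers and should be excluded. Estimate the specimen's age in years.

36696 years

Adjusted count: 36699 − 16 + 13 = 36696 annual layers.
With a one-to-one annual layer periodicity this is 36696 years.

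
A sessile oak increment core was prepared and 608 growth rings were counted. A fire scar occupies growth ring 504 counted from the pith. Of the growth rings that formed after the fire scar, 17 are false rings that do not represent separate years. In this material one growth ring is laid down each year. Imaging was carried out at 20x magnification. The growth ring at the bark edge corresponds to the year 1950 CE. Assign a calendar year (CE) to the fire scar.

Between growth ring 504 and the bark edge there are 608 − 504 = 104 growth rings.
Removing the 17 false growth rings leaves 104 − 17 = 87 true growth rings beyond the fire scar.
The growth ring at the bark edge is 1950 CE, so the fire scar dates to 1950 − 87 = 1863 CE.

1863 CE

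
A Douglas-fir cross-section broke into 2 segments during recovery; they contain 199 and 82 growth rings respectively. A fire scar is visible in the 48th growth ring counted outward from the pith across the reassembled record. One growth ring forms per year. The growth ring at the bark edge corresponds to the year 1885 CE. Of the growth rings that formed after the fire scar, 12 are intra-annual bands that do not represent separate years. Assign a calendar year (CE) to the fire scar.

Total growth rings = 199 + 82 = 281.
The fire scar sits at growth ring 48 from the pith, so 281 − 48 = 233 growth rings formed after it.
Excluding 12 false growth rings: 233 − 12 = 221.
1885 − 221 = 1664 CE.

1664 CE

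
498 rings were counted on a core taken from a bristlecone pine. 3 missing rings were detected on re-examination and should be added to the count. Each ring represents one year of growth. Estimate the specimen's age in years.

501 yr

After corrections the count is 498 + 3 = 501 rings.
With a one-to-one ring periodicity this is 501 years.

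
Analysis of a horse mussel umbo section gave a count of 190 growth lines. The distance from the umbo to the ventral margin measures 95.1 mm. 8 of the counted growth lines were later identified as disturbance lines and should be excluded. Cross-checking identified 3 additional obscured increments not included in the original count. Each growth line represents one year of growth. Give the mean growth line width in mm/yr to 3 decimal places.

0.514 mm/yr

True growth line count = 190 − 8 + 3 = 185.
95.1 mm over 185 years gives 95.1 / 185 ≈ 0.514 mm/yr.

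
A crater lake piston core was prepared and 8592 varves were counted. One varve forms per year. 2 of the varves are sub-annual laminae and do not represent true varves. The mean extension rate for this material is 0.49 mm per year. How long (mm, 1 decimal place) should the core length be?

True varve count = 8592 − 2 = 8590.
Length ≈ 0.49 × 8590 = 4209.1 mm.

4209.1 mm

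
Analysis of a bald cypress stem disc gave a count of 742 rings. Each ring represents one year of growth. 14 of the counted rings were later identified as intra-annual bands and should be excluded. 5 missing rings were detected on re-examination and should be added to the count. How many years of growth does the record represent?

Correcting the raw count gives 742 − 14 + 5 = 733 true rings.
One ring per year makes the duration 733 years.

733 yr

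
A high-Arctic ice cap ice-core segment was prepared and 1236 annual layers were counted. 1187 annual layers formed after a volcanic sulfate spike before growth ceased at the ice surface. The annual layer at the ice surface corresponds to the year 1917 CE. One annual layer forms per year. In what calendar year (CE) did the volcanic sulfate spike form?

730 CE

There are 1187 annual layers younger than the volcanic sulfate spike.
The annual layer at the ice surface is 1917 CE, so the volcanic sulfate spike dates to 1917 − 1187 = 730 CE.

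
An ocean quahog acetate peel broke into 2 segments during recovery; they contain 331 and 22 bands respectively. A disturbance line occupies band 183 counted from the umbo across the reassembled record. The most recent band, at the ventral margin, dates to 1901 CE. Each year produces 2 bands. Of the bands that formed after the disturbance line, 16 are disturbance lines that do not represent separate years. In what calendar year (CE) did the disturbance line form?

Total bands = 331 + 22 = 353.
The disturbance line sits at band 183 from the umbo, so 353 − 183 = 170 bands formed after it.
Removing the 16 false bands leaves 170 − 16 = 154 true bands beyond the disturbance line.
Dividing by 2 bands per year: 154 / 2 = 77 years.
The band at the ventral margin is 1901 CE, so the disturbance line dates to 1901 − 77 = 1824 CE.

1824 CE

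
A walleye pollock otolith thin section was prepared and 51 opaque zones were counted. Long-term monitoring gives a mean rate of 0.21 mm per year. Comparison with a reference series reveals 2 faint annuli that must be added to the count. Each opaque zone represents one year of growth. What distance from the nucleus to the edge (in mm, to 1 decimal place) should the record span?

11.1 mm

Correcting the raw count gives 51 + 2 = 53 true opaque zones.
53 years at 0.21 mm/year gives 0.21 × 53 = 11.1 mm.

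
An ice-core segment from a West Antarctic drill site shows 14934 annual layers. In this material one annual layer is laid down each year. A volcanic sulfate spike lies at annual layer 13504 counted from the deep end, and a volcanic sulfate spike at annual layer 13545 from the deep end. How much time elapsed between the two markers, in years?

41 years

Separation: 13545 − 13504 = 41 annual layers.
One annual layer per year makes the interval 41 years.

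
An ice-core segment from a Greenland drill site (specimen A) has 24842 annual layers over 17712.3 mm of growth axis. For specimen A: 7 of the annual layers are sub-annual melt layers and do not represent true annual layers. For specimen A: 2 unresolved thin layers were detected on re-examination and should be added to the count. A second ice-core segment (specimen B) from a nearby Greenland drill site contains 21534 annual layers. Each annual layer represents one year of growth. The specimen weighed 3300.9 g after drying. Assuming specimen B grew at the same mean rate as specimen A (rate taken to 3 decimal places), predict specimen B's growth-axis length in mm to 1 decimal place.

15353.7 mm

Specimen A: adjusted count: 24842 − 7 + 2 = 24837 annual layers.
A: Extension rate ≈ 17712.3 / 24837 = 0.713 mm per year.
For B, 0.713 mm/year × 21534 years = 15353.7 mm.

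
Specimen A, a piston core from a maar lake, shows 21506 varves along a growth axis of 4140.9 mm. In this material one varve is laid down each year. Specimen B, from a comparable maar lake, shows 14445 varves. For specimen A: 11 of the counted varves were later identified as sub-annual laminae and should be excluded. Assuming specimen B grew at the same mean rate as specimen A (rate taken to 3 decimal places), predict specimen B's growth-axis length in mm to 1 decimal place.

2787.9 mm

Specimen A: true varve count = 21506 − 11 = 21495.
A: Extension rate ≈ 4140.9 / 21495 = 0.193 mm/year.
B's length ≈ 0.193 × 14445 = 2787.9 mm.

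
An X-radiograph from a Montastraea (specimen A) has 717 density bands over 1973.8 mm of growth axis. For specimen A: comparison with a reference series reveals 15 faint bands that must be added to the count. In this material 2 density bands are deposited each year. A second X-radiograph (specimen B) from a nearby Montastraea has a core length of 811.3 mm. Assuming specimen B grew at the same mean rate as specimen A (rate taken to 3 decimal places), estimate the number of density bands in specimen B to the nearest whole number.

301 density bands

Specimen A: true density band count = 717 + 15 = 732.
Specimen A: 732 density bands at 2 per year is 732 / 2 = 366 years.
A: Mean rate = 1973.8 mm / 366 years ≈ 5.393 mm per year.
For B, 811.3 / 5.393 = 150.44 years; at 2 density bands per year that is 150.44 × 2 ≈ 301 density bands.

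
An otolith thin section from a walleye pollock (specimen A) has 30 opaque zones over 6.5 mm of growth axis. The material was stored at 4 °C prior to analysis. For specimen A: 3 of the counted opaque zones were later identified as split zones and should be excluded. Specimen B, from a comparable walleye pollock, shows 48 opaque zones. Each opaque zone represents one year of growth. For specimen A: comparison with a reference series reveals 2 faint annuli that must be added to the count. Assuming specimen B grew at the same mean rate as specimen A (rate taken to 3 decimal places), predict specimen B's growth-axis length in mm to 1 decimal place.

Specimen A: correcting the raw count gives 30 − 3 + 2 = 29 true opaque zones.
A: Extension rate ≈ 6.5 / 29 = 0.224 mm/yr.
Length of B = 0.224 × 48 = 10.8 mm.

10.8 mm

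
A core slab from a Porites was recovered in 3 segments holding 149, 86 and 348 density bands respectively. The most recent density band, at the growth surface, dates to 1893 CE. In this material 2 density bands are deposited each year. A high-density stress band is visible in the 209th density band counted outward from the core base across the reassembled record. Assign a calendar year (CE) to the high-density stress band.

Total density bands = 149 + 86 + 348 = 583.
Between density band 209 and the growth surface there are 583 − 209 = 374 density bands.
Dividing by 2 density bands per year: 374 / 2 = 187 years.
1893 − 187 = 1706 CE.

1706 CE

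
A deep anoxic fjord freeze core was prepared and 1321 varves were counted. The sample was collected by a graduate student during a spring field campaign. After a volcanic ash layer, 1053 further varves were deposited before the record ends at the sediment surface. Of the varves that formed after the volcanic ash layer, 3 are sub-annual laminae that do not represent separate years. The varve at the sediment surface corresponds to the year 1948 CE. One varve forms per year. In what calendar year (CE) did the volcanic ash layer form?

1053 varves formed after the volcanic ash layer.
Excluding 3 false varves: 1053 − 3 = 1050.
1948 − 1050 = 898 CE.

898 CE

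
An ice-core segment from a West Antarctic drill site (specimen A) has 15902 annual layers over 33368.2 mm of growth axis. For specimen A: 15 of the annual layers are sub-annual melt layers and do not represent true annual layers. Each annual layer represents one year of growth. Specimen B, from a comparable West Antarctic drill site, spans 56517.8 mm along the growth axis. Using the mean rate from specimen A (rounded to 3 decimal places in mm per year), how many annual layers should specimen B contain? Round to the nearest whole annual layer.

26913 annual layers

Specimen A: adjusted count: 15902 − 15 = 15887 annual layers.
A: Mean rate = 33368.2 mm / 15887 years ≈ 2.100 mm/year.
For B, 56517.8 / 2.100 = 26913.24 years ≈ 26913 annual layers.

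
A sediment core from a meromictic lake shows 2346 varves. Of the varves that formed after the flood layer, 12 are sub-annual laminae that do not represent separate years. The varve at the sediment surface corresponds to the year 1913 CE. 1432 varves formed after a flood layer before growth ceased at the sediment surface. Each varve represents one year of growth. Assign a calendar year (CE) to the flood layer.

There are 1432 varves younger than the flood layer.
Removing the 12 false varves leaves 1432 − 12 = 1420 true varves beyond the flood layer.
The varve at the sediment surface is 1913 CE, so the flood layer dates to 1913 − 1420 = 493 CE.

493 CE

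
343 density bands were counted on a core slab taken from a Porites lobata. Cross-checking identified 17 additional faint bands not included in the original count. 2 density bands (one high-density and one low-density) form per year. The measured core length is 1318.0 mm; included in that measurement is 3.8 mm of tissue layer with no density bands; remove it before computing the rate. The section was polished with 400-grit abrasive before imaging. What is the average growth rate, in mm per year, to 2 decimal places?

Correcting the raw count gives 343 + 17 = 360 true density bands.
Dividing by 2 density bands per year: 360 / 2 = 180 years.
Removing the 3.8 mm offcut leaves 1318.0 − 3.8 = 1314.2 mm.
1314.2 mm over 180 years gives 1314.2 / 180 ≈ 7.30 mm per year.

7.30 mm per year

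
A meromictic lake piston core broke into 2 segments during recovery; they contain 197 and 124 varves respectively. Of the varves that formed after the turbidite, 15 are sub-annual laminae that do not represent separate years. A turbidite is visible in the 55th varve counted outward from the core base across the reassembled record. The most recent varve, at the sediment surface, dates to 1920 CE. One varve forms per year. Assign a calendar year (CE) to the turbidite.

Total varves = 197 + 124 = 321.
Between varve 55 and the sediment surface there are 321 − 55 = 266 varves.
Excluding 15 false varves: 266 − 15 = 251.
Counting back 251 years from 1920 CE places the turbidite in 1920 − 251 = 1669 CE.

1669 CE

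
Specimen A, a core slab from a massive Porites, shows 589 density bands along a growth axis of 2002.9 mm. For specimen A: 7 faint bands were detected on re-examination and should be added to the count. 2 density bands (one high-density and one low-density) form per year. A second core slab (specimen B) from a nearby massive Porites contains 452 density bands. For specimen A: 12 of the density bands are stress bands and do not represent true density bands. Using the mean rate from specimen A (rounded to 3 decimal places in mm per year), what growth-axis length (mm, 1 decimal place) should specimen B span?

Specimen A: true density band count = 589 − 12 + 7 = 584.
Specimen A: dividing by 2 density bands per year: 584 / 2 = 292 years.
A: Extension rate ≈ 2002.9 / 292 = 6.859 mm per year.
Specimen B: 452 density bands at 2 per year is 452 / 2 = 226 years. Length of B = 6.859 × 226 = 1550.1 mm.

1550.1 mm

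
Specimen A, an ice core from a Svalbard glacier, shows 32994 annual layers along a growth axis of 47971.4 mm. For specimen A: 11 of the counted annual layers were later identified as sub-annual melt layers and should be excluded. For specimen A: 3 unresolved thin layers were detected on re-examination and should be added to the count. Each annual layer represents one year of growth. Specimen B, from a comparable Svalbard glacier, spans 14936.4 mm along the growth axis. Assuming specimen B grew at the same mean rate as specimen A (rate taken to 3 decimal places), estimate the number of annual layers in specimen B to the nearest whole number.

Specimen A: after corrections the count is 32994 − 11 + 3 = 32986 annual layers.
A: Mean rate = 47971.4 mm / 32986 years ≈ 1.454 mm per year.
For B, 14936.4 / 1.454 = 10272.63 years ≈ 10273 annual layers.

10273 annual layers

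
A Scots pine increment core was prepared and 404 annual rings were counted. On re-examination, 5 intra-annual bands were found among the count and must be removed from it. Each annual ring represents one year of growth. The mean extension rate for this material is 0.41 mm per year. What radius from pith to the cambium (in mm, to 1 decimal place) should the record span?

163.6 mm

Adjusted count: 404 − 5 = 399 annual rings.
Length ≈ 0.41 × 399 = 163.6 mm.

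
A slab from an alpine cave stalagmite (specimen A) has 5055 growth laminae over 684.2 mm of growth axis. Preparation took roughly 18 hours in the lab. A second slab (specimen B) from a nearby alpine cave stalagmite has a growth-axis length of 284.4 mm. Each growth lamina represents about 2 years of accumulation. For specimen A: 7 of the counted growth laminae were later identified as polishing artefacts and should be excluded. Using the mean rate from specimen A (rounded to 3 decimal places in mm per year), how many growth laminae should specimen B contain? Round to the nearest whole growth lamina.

2091 growth laminae

Specimen A: adjusted count: 5055 − 7 = 5048 growth laminae.
Specimen A: at 2 years per growth lamina, 5048 × 2 = 10096 years.
A: Extension rate ≈ 684.2 / 10096 = 0.068 mm/yr.
B spans 284.4 / 0.068 = 4182.35 years; at 2 years per growth lamina that is 4182.35 / 2 ≈ 2091 growth laminae.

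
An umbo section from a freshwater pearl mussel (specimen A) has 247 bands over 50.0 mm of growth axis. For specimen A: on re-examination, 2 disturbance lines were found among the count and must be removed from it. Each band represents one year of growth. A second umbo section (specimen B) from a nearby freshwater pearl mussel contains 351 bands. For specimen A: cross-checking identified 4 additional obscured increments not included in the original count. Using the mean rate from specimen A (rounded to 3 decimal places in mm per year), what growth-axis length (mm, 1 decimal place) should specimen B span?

Specimen A: correcting the raw count gives 247 − 2 + 4 = 249 true bands.
A: Mean rate = 50.0 mm / 249 years ≈ 0.201 mm per year.
B's length ≈ 0.201 × 351 = 70.6 mm.

70.6 mm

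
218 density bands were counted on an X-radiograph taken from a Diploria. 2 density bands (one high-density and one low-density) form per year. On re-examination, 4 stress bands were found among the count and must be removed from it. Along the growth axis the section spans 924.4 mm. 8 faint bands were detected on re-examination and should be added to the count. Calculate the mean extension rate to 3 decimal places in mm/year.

8.328 mm/year

After corrections the count is 218 − 4 + 8 = 222 density bands.
Dividing by 2 density bands per year: 222 / 2 = 111 years.
Extension rate ≈ 924.4 / 111 = 8.328 mm/year.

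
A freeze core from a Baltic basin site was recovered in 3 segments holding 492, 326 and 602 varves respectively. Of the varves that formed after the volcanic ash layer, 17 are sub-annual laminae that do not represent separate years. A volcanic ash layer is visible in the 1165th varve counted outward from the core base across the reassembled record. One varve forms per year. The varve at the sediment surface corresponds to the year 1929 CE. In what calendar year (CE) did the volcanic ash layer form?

1691 CE

Total varves = 492 + 326 + 602 = 1420.
Between varve 1165 and the sediment surface there are 1420 − 1165 = 255 varves.
Excluding 17 false varves: 255 − 17 = 238.
The varve at the sediment surface is 1929 CE, so the volcanic ash layer dates to 1929 − 238 = 1691 CE.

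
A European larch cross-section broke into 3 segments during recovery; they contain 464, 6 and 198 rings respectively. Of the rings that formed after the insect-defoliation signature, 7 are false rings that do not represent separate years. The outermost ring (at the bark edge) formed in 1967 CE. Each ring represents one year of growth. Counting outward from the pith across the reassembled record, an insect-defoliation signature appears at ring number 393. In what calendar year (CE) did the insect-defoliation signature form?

Total rings = 464 + 6 + 198 = 668.
Between ring 393 and the bark edge there are 668 − 393 = 275 rings.
275 − 7 false = 268 true rings after the insect-defoliation signature.
The ring at the bark edge is 1967 CE, so the insect-defoliation signature dates to 1967 − 268 = 1699 CE.

1699 CE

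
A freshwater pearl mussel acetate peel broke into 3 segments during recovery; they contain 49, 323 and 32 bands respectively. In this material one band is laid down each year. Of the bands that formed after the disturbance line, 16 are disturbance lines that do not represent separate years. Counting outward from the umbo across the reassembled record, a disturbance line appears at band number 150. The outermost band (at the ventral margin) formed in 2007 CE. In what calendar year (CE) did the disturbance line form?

1769 CE

Total bands = 49 + 323 + 32 = 404.
Between band 150 and the ventral margin there are 404 − 150 = 254 bands.
254 − 16 false = 238 true bands after the disturbance line.
The band at the ventral margin is 2007 CE, so the disturbance line dates to 2007 − 238 = 1769 CE.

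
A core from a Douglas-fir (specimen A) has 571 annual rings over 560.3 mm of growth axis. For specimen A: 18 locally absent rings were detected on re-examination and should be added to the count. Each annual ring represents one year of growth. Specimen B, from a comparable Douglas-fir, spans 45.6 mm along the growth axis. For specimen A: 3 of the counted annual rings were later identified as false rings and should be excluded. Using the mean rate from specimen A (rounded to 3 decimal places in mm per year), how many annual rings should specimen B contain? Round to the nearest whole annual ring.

48 annual rings

Specimen A: true annual ring count = 571 − 3 + 18 = 586.
A: Extension rate ≈ 560.3 / 586 = 0.956 mm/year.
B spans 45.6 / 0.956 = 47.70 years ≈ 48 annual rings.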